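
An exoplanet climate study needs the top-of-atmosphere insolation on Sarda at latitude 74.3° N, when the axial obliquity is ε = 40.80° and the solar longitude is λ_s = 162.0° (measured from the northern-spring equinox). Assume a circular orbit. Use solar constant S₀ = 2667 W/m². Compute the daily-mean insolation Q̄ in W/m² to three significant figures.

Solar declination: sin δ = sin ε · sin λ_s = sin 40.80° × sin 162.0° = 0.20192, so δ = +11.649°.
cos H₀ = −tan(+74.3°) tan(+11.649°) = -0.7335, H₀ = 2.3942 rad.
Bracket: H₀ sin φ sin δ + cos φ cos δ sin H₀ = 2.3942×0.96269×0.20192 + 0.27060×0.97940×0.67974 = 0.465400 + 0.180149 = 0.645549.
Q̄ = (S₀/π) × [bracket] = (2667/π) × 0.645549 = 548.0 W/m².

Q̄ ≈ 548 W/m²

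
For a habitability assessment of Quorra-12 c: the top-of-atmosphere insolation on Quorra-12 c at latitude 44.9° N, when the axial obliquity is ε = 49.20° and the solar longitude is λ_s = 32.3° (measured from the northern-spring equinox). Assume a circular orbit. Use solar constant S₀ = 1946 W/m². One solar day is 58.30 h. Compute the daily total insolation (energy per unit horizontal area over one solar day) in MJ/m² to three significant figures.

Solar declination: sin δ = sin ε · sin λ_s = sin 49.20° × sin 32.3° = 0.40450, so δ = +23.860°.
cos H₀ = −tan(+44.9°) tan(+23.860°) = -0.4408, H₀ = 2.0272 rad.
Bracket: H₀ sin φ sin δ + cos φ cos δ sin H₀ = 2.0272×0.70587×0.40450 + 0.70834×0.91454×0.89762 = 0.578815 + 0.581483 = 1.160298.
Q̄ = (S₀/π) × [bracket] = (1946/π) × 1.160298 = 718.72 W/m².
Daily total = Q̄ × 58.30 h × 3600 s/h = 718.72 × 58.30 × 3600 / 10⁶ = 150.8 MJ/m².

151 MJ/m²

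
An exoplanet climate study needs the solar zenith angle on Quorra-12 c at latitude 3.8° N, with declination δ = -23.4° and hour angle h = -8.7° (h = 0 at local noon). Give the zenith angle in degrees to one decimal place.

cos θ_z = sin φ sin δ + cos φ cos δ cos h = -0.026321 + 0.905200 = 0.878879.
θ_z = arccos(0.878879) = 28.5°.

θ_z = 28.5°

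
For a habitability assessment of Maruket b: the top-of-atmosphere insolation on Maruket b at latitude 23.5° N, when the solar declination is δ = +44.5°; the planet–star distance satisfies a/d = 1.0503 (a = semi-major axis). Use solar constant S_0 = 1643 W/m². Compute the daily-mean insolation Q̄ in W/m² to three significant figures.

cos h₀ = −tan(+23.5°) tan(+44.500°) = -0.4273, h₀ = 2.0123 rad.
Bracket: h₀ sin ϕ sin δ + cos ϕ cos δ sin h₀ = 2.0123×0.39875×0.70091 + 0.91706×0.71325×0.90412 = 0.562413 + 0.591379 = 1.153792.
Inverse-square distance factor (a/d)² = 1.0503² = 1.103130.
Q̄ = (S_0/π) × 1.103130 × [bracket] = (1643/π) × 1.103130 × 1.153792 = 665.6 W/m².

Q̄ ≈ 666 W/m²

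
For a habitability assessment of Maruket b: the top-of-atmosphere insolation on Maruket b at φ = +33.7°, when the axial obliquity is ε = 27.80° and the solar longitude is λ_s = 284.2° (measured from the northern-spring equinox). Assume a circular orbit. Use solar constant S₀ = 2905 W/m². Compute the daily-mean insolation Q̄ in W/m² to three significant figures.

Q̄ ≈ 361 W/m²

Solar declination: sin δ = sin ε · sin λ_s = sin 27.80° × sin 284.2° = -0.45214, so δ = -26.881°.
cos H₀ = −tan(+33.7°) tan(-26.881°) = 0.3381, H₀ = 1.2259 rad.
Bracket: H₀ sin φ sin δ + cos φ cos δ sin H₀ = 1.2259×0.55484×-0.45214 + 0.83195×0.89195×0.94112 = -0.307536 + 0.698365 = 0.390829.
Q̄ = (S₀/π) × [bracket] = (2905/π) × 0.390829 = 361.4 W/m².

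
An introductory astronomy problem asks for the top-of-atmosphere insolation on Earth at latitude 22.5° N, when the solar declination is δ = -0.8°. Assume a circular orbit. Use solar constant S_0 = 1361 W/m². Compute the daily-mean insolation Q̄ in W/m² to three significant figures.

cos h₀ = −tan(+22.5°) tan(-0.800°) = 0.0058, h₀ = 1.5650 rad.
Bracket: h₀ sin ϕ sin δ + cos ϕ cos δ sin h₀ = 1.5650×0.38268×-0.01396 + 0.92388×0.99990×0.99998 = -0.008361 + 0.923769 = 0.915408.
Q̄ = (S_0/π) × [bracket] = (1361/π) × 0.915408 = 396.6 W/m².

Q̄ ≈ 397 W/m²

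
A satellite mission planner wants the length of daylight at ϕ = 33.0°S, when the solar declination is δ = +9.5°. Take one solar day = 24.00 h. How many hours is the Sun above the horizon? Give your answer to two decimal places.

11.17 h

cos h₀ = −tan ϕ · tan δ = −tan(-33.0°) × tan(+9.500°) = 0.1087, so h₀ = 1.4619 rad = 83.76°.
Daylight = 2h₀/(2π) × 24.00 h = (1.4619/π) × 24.00 = 11.17 h.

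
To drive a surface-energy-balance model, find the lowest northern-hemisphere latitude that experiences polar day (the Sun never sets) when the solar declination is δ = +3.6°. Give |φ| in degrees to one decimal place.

Polar day requires cos H₀ = −tan φ tan δ ≤ −1, i.e. tan φ tan δ ≥ 1.
The boundary is |tan φ| · |tan δ| = 1, so |φ| = 90° − |δ| = 90° − 3.6° = 86.4° in the northern hemisphere.

|φ| = 86.4°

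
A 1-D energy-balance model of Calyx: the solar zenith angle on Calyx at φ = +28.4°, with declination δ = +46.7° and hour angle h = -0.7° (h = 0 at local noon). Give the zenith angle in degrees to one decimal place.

cos θ_z = sin φ sin δ + cos φ cos δ cos h = 0.346146 + 0.603234 = 0.949380.
θ_z = arccos(0.949380) = 18.3°.

θ_z = 18.3°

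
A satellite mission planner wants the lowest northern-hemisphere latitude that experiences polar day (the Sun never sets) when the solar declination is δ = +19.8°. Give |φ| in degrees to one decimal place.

Polar day requires cos H₀ = −tan φ tan δ ≤ −1, i.e. tan φ tan δ ≥ 1.
The boundary is |tan φ| · |tan δ| = 1, so |φ| = 90° − |δ| = 90° − 19.8° = 70.2° in the northern hemisphere.

|φ| = 70.2°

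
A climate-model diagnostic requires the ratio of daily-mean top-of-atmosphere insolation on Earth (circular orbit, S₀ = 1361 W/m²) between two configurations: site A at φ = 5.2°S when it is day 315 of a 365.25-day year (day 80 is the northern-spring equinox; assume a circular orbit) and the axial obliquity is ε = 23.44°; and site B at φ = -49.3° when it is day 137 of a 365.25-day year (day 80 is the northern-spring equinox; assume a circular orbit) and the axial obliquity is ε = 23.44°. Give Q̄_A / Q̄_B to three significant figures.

Q̄_A / Q̄_B ≈ 3.62

— Configuration A (φ=-5.2°):
Solar longitude: λ_s = 360° × (315 − 80)/365.25 = 231.622°.
sin δ = sin 23.44° × sin 231.622° = -0.31184, so δ = -18.170°.
cos H₀ = −tan(-5.2°) tan(-18.170°) = -0.0299, H₀ = 1.6007 rad.
Bracket: H₀ sin φ sin δ + cos φ cos δ sin H₀ = 1.6007×-0.09063×-0.31184 + 0.99588×0.95013×0.99955 = 0.045239 + 0.945790 = 0.991029.
Q̄ = (S₀/π) × [bracket] = (1361/π) × 0.991029 = 429.33 W/m².
— Configuration B (φ=-49.3°):
Solar longitude: λ_s = 360° × (137 − 80)/365.25 = 56.181°.
sin δ = sin 23.44° × sin 56.181° = 0.33048, so δ = +19.298°.
cos H₀ = −tan(-49.3°) tan(+19.298°) = 0.4071, H₀ = 1.1515 rad.
Bracket: H₀ sin φ sin δ + cos φ cos δ sin H₀ = 1.1515×-0.75813×0.33048 + 0.65210×0.94381×0.91339 = -0.288505 + 0.562154 = 0.273649.
Q̄ = (S₀/π) × [bracket] = (1361/π) × 0.273649 = 118.55 W/m².
Ratio Q̄_A / Q̄_B = 429.33 / 118.55 = 3.622.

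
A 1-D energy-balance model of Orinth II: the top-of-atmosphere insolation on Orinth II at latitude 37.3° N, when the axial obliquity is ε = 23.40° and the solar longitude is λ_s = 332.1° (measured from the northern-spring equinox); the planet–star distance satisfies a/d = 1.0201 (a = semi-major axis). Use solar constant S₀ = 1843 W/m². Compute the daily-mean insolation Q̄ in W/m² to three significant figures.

Q̄ ≈ 374 W/m²

Solar declination: sin δ = sin ε · sin λ_s = sin 23.40° × sin 332.1° = -0.18584, so δ = -10.710°.
cos H₀ = −tan(+37.3°) tan(-10.710°) = 0.1441, H₀ = 1.4262 rad.
Bracket: H₀ sin φ sin δ + cos φ cos δ sin H₀ = 1.4262×0.60599×-0.18584 + 0.79547×0.98258×0.98957 = -0.160615 + 0.773461 = 0.612846.
Inverse-square distance factor (a/d)² = 1.0201² = 1.040604.
Q̄ = (S₀/π) × 1.040604 × [bracket] = (1843/π) × 1.040604 × 0.612846 = 374.1 W/m².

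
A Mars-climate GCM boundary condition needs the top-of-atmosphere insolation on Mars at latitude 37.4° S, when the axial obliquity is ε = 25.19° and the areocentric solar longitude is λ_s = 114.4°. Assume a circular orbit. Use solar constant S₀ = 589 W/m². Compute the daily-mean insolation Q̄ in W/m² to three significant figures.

Q̄ ≈ 75.1 W/m²

sin δ = sin 25.19° × sin 114.4° = 0.38761, so δ = +22.806°.
cos H₀ = −tan(-37.4°) tan(+22.806°) = 0.3215, H₀ = 1.2435 rad.
Bracket: H₀ sin φ sin δ + cos φ cos δ sin H₀ = 1.2435×-0.60738×0.38761 + 0.79441×0.92182×0.94692 = -0.292753 + 0.693432 = 0.400679.
Q̄ = (S₀/π) × [bracket] = (589/π) × 0.400679 = 75.12 W/m².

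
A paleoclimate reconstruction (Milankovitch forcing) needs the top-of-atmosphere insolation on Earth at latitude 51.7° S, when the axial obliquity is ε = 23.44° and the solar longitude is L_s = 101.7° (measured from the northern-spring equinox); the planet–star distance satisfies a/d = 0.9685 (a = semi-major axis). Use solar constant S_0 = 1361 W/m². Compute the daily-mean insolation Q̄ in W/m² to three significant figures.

Q̄ ≈ 71.0 W/m²

Solar declination: sin δ = sin ε · sin L_s = sin 23.44° × sin 101.7° = 0.38952, so δ = +22.925°.
cos h₀ = −tan(-51.7°) tan(+22.925°) = 0.5355, h₀ = 1.0057 rad.
Bracket: h₀ sin ϕ sin δ + cos ϕ cos δ sin h₀ = 1.0057×-0.78478×0.38952 + 0.61978×0.92102×0.84452 = -0.307430 + 0.482077 = 0.174647.
Inverse-square distance factor (a/d)² = 0.9685² = 0.937992.
Q̄ = (S_0/π) × 0.937992 × [bracket] = (1361/π) × 0.937992 × 0.174647 = 70.97 W/m².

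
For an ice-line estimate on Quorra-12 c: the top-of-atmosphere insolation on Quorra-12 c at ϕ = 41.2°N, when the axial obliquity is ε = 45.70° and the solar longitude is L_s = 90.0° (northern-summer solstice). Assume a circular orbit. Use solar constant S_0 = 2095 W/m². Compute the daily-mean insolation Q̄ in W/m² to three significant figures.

Q̄ ≈ 999 W/m²

Solar declination: sin δ = sin ε · sin L_s = sin 45.70° × sin 90.0° = 0.71569, so δ = +45.700°.
cos h₀ = −tan(+41.2°) tan(+45.700°) = -0.8971, h₀ = 2.6839 rad.
Bracket: h₀ sin ϕ sin δ + cos ϕ cos δ sin h₀ = 2.6839×0.65869×0.71569 + 0.75241×0.69842×0.44185 = 1.265238 + 0.232191 = 1.497429.
Q̄ = (S_0/π) × [bracket] = (2095/π) × 1.497429 = 998.6 W/m².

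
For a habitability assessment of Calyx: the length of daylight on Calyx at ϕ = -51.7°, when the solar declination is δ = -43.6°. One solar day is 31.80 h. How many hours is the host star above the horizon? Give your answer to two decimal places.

31.80 h

Sunrise equation: cos h₀ = −tan ϕ · tan δ = -1.2058 ≤ −1, so the host star never sets (polar day) and h₀ = π.
Daylight = 2h₀/(2π) × 31.80 h = (3.1416/π) × 31.80 = 31.80 h.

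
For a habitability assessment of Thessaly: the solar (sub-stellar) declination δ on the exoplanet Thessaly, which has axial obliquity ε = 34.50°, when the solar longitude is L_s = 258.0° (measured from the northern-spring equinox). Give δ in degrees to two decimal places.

sin δ = sin ε · sin L_s = sin 34.50° × sin 258.0° = -0.554029.
δ = arcsin(-0.554029) = -33.64°.

δ = -33.64°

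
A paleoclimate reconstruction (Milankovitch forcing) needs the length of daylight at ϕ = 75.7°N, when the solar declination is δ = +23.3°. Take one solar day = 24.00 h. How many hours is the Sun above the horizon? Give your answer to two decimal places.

Sunrise equation: cos h₀ = −tan ϕ · tan δ = -1.6896 ≤ −1, so the Sun never sets (polar day) and h₀ = π.
Daylight = 2h₀/(2π) × 24.00 h = (3.1416/π) × 24.00 = 24.00 h.

24.00 h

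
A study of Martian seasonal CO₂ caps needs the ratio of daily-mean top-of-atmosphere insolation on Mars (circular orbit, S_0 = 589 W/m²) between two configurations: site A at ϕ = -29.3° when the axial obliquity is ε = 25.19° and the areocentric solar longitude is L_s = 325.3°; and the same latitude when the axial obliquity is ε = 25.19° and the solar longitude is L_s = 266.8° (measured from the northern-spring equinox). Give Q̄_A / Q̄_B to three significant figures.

— Configuration A (ϕ=-29.3°):
sin δ = sin 25.19° × sin 325.3° = -0.24230, so δ = -14.022°.
cos h₀ = −tan(-29.3°) tan(-14.022°) = -0.1401, h₀ = 1.7114 rad.
Bracket: h₀ sin ϕ sin δ + cos ϕ cos δ sin h₀ = 1.7114×-0.48938×-0.24230 + 0.87207×0.97020×0.99013 = 0.202932 + 0.837731 = 1.040663.
Q̄ = (S_0/π) × [bracket] = (589/π) × 1.040663 = 195.11 W/m².
— Configuration B (ϕ=-29.3°):
Solar declination: sin δ = sin ε · sin L_s = sin 25.19° × sin 266.8° = -0.42496, so δ = -25.148°.
cos h₀ = −tan(-29.3°) tan(-25.148°) = -0.2634, h₀ = 1.8374 rad.
Bracket: h₀ sin ϕ sin δ + cos ϕ cos δ sin h₀ = 1.8374×-0.48938×-0.42496 + 0.87207×0.90521×0.96467 = 0.382118 + 0.761517 = 1.143635.
Q̄ = (S_0/π) × [bracket] = (589/π) × 1.143635 = 214.41 W/m².
Ratio Q̄_A / Q̄_B = 195.11 / 214.41 = 0.9100.

Q̄_A / Q̄_B ≈ 0.910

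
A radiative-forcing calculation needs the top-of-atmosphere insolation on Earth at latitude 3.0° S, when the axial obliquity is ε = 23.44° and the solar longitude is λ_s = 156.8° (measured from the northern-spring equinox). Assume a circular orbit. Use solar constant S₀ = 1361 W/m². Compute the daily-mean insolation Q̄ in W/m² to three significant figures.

Solar declination: sin δ = sin ε · sin λ_s = sin 23.44° × sin 156.8° = 0.15671, so δ = +9.016°.
cos H₀ = −tan(-3.0°) tan(+9.016°) = 0.0083, H₀ = 1.5625 rad.
Bracket: H₀ sin φ sin δ + cos φ cos δ sin H₀ = 1.5625×-0.05234×0.15671 + 0.99863×0.98765×0.99997 = -0.012816 + 0.986267 = 0.973451.
Q̄ = (S₀/π) × [bracket] = (1361/π) × 0.973451 = 421.7 W/m².

Q̄ ≈ 422 W/m²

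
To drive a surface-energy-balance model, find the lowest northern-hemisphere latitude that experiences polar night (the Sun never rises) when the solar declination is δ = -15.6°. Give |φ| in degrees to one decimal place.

Polar night requires cos H₀ = −tan φ tan δ ≥ 1, i.e. tan φ tan δ ≤ −1.
The boundary is |tan φ| · |tan δ| = 1, so |φ| = 90° − |δ| = 90° − 15.6° = 74.4° in the northern hemisphere.

|φ| = 74.4°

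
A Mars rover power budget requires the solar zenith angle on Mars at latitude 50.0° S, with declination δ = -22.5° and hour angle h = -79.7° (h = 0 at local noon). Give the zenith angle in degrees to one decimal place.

cos θ_z = sin φ sin δ + cos φ cos δ cos h = 0.293153 + 0.106183 = 0.399336.
θ_z = arccos(0.399336) = 66.5°.

θ_z = 66.5°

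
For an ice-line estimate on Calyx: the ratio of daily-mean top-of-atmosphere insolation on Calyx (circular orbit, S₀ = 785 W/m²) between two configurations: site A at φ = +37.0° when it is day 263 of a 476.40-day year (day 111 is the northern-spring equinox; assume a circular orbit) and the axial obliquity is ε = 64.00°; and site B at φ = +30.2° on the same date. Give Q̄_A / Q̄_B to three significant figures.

Q̄_A / Q̄_B ≈ 1.16

— Configuration A (φ=+37.0°):
Solar longitude: λ_s = 360° × (263 − 111)/476.40 = 114.861°.
sin δ = sin 64.00° × sin 114.861° = 0.81550, so δ = +54.637°.
cos H₀ = −tan(+37.0°) tan(+54.637°) = -1.0618 ≤ −1 ⇒ polar day, H₀ = π.
Bracket: H₀ sin φ sin δ + cos φ cos δ sin H₀ = 3.1416×0.60182×0.81550 + 0.79864×0.57876×0.00000 = 1.541848 + 0.000000 = 1.541848.
Q̄ = (S₀/π) × [bracket] = (785/π) × 1.541848 = 385.27 W/m².
— Configuration B (φ=+30.2°):
cos H₀ = −tan(+30.2°) tan(+54.637°) = -0.8201, H₀ = 2.5324 rad.
Bracket: H₀ sin φ sin δ + cos φ cos δ sin H₀ = 2.5324×0.50302×0.81550 + 0.86427×0.57876×0.57224 = 1.038823 + 0.286237 = 1.325060.
Q̄ = (S₀/π) × [bracket] = (785/π) × 1.325060 = 331.10 W/m².
Ratio Q̄_A / Q̄_B = 385.27 / 331.10 = 1.164.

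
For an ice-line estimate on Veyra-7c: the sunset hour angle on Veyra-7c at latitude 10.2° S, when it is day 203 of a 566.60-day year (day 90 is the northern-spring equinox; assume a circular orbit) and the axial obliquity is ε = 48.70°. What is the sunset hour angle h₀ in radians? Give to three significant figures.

Solar longitude: L_s = 360° × (203 − 90)/566.60 = 71.797°.
sin δ = sin 48.70° × sin 71.797° = 0.71367, so δ = +45.534°.
cos h₀ = −tan ϕ · tan δ = −tan(-10.2°) × tan(+45.534°) = 0.1833, so h₀ = 1.3864 rad = 79.44°.

h₀ = 1.39 rad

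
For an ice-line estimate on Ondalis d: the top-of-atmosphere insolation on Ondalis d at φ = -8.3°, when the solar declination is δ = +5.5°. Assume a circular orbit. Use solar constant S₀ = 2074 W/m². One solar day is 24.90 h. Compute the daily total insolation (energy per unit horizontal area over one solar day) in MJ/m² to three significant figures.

cos H₀ = −tan(-8.3°) tan(+5.500°) = 0.0140, H₀ = 1.5567 rad.
Bracket: H₀ sin φ sin δ + cos φ cos δ sin H₀ = 1.5567×-0.14436×0.09585 + 0.98953×0.99540×0.99990 = -0.021540 + 0.984880 = 0.963340.
Q̄ = (S₀/π) × [bracket] = (2074/π) × 0.963340 = 635.97 W/m².
Daily total = Q̄ × 24.90 h × 3600 s/h = 635.97 × 24.90 × 3600 / 10⁶ = 57.01 MJ/m².

57.0 MJ/m²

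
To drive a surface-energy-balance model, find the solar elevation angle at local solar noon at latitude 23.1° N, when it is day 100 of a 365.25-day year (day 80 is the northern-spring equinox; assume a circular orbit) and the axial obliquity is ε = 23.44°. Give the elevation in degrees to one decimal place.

74.6°

Solar longitude: λ_s = 360° × (100 − 80)/365.25 = 19.713°.
sin δ = sin 23.44° × sin 19.713° = 0.13417, so δ = +7.711°.
At local noon the hour angle is zero, so the zenith angle equals |φ − δ| = |+23.1° − (+7.711°)| = 15.389°.
Elevation = 90° − 15.389° = 74.6°.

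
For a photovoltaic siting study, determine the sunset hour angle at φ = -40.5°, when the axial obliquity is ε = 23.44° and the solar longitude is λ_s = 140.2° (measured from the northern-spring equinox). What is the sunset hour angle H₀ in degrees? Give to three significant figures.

H₀ = 77.0°

Solar declination: sin δ = sin ε · sin λ_s = sin 23.44° × sin 140.2° = 0.25463, so δ = +14.752°.
cos H₀ = −tan φ · tan δ = −tan(-40.5°) × tan(+14.752°) = 0.2249, so H₀ = 1.3440 rad = 77.00°.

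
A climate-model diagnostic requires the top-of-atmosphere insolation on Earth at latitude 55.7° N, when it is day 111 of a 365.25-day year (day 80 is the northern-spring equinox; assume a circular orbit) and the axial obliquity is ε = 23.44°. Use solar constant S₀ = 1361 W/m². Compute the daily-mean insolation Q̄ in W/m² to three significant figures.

Solar longitude: λ_s = 360° × (111 − 80)/365.25 = 30.554°.
sin δ = sin 23.44° × sin 30.554° = 0.20222, so δ = +11.667°.
cos H₀ = −tan(+55.7°) tan(+11.667°) = -0.3027, H₀ = 1.8783 rad.
Bracket: H₀ sin φ sin δ + cos φ cos δ sin H₀ = 1.8783×0.82610×0.20222 + 0.56353×0.97934×0.95309 = 0.313777 + 0.525998 = 0.839775.
Q̄ = (S₀/π) × [bracket] = (1361/π) × 0.839775 = 363.8 W/m².

Q̄ ≈ 364 W/m²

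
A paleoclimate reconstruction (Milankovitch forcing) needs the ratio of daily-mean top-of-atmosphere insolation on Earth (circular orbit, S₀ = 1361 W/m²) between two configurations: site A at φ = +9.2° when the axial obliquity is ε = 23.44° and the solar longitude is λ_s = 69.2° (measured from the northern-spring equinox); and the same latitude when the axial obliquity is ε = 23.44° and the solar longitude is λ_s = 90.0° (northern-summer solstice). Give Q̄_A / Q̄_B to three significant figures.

Q̄_A / Q̄_B ≈ 1.00

— Configuration A (φ=+9.2°):
Solar declination: sin δ = sin ε · sin λ_s = sin 23.44° × sin 69.2° = 0.37186, so δ = +21.831°.
cos H₀ = −tan(+9.2°) tan(+21.831°) = -0.0649, H₀ = 1.6357 rad.
Bracket: H₀ sin φ sin δ + cos φ cos δ sin H₀ = 1.6357×0.15988×0.37186 + 0.98714×0.92829×0.99789 = 0.097247 + 0.914419 = 1.011666.
Q̄ = (S₀/π) × [bracket] = (1361/π) × 1.011666 = 438.27 W/m².
— Configuration B (φ=+9.2°):
Solar declination: sin δ = sin ε · sin λ_s = sin 23.44° × sin 90.0° = 0.39779, so δ = +23.440°.
cos H₀ = −tan(+9.2°) tan(+23.440°) = -0.0702, H₀ = 1.6411 rad.
Bracket: H₀ sin φ sin δ + cos φ cos δ sin H₀ = 1.6411×0.15988×0.39779 + 0.98714×0.91748×0.99753 = 0.104372 + 0.903444 = 1.007816.
Q̄ = (S₀/π) × [bracket] = (1361/π) × 1.007816 = 436.61 W/m².
Ratio Q̄_A / Q̄_B = 438.27 / 436.61 = 1.004.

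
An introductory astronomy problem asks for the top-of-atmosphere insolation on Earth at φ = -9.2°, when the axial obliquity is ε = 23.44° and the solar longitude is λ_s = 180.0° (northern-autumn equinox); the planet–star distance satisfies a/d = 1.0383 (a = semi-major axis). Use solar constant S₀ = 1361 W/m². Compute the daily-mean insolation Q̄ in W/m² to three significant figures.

Q̄ ≈ 461 W/m²

Solar declination: sin δ = sin ε · sin λ_s = sin 23.44° × sin 180.0° = 0.00000, so δ = +0.000°.
cos H₀ = −tan(-9.2°) tan(+0.000°) = 0.0000, H₀ = 1.5708 rad.
Bracket: H₀ sin φ sin δ + cos φ cos δ sin H₀ = 1.5708×-0.15988×0.00000 + 0.98714×1.00000×1.00000 = -0.000000 + 0.987140 = 0.987140.
Inverse-square distance factor (a/d)² = 1.0383² = 1.078067.
Q̄ = (S₀/π) × 1.078067 × [bracket] = (1361/π) × 1.078067 × 0.987140 = 461.0 W/m².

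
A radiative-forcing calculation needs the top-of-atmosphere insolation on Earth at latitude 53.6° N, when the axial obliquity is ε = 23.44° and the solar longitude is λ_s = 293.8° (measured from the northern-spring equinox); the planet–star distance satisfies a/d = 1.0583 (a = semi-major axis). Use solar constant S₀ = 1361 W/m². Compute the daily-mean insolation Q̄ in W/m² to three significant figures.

Solar declination: sin δ = sin ε · sin λ_s = sin 23.44° × sin 293.8° = -0.36396, so δ = -21.344°.
cos H₀ = −tan(+53.6°) tan(-21.344°) = 0.5300, H₀ = 1.0122 rad.
Bracket: H₀ sin φ sin δ + cos φ cos δ sin H₀ = 1.0122×0.80489×-0.36396 + 0.59342×0.93141×0.84799 = -0.296522 + 0.468699 = 0.172177.
Inverse-square distance factor (a/d)² = 1.0583² = 1.119999.
Q̄ = (S₀/π) × 1.119999 × [bracket] = (1361/π) × 1.119999 × 0.172177 = 83.54 W/m².

Q̄ ≈ 83.5 W/m²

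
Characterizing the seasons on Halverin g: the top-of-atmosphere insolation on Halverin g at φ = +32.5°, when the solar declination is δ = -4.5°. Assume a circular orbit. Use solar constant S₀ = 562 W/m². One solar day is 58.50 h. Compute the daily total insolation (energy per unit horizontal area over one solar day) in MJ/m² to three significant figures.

29.2 MJ/m²

cos H₀ = −tan(+32.5°) tan(-4.500°) = 0.0501, H₀ = 1.5206 rad.
Bracket: H₀ sin φ sin δ + cos φ cos δ sin H₀ = 1.5206×0.53730×-0.07846 + 0.84339×0.99692×0.99874 = -0.064103 + 0.839733 = 0.775630.
Q̄ = (S₀/π) × [bracket] = (562/π) × 0.775630 = 138.75 W/m².
Daily total = Q̄ × 58.50 h × 3600 s/h = 138.75 × 58.50 × 3600 / 10⁶ = 29.22 MJ/m².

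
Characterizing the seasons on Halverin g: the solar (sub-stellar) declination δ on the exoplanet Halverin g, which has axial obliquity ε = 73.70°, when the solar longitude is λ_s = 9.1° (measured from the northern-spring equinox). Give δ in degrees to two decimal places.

δ = +8.73°

sin δ = sin ε · sin λ_s = sin 73.70° × sin 9.1° = 0.151801.
δ = arcsin(0.151801) = +8.73°.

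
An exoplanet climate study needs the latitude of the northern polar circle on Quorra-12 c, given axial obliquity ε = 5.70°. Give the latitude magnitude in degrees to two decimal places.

The polar circle is the lowest latitude that experiences at least one full rotation of continuous daylight at the northern-summer solstice; it lies at |ϕ| = 90° − ε = 90° − 5.70° = 84.30°.

84.30°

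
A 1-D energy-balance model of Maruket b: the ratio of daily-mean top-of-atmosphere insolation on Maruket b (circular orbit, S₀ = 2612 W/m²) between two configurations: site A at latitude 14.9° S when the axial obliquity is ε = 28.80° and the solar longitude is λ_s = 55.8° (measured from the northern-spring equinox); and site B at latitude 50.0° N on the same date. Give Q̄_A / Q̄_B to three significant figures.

— Configuration A (φ=-14.9°):
Solar declination: sin δ = sin ε · sin λ_s = sin 28.80° × sin 55.8° = 0.39845, so δ = +23.481°.
cos H₀ = −tan(-14.9°) tan(+23.481°) = 0.1156, H₀ = 1.4549 rad.
Bracket: H₀ sin φ sin δ + cos φ cos δ sin H₀ = 1.4549×-0.25713×0.39845 + 0.96638×0.91719×0.99330 = -0.149060 + 0.880415 = 0.731355.
Q̄ = (S₀/π) × [bracket] = (2612/π) × 0.731355 = 608.07 W/m².
— Configuration B (φ=+50.0°):
cos H₀ = −tan(+50.0°) tan(+23.481°) = -0.5177, H₀ = 2.1150 rad.
Bracket: H₀ sin φ sin δ + cos φ cos δ sin H₀ = 2.1150×0.76604×0.39845 + 0.64279×0.91719×0.85555 = 0.645559 + 0.504399 = 1.149958.
Q̄ = (S₀/π) × [bracket] = (2612/π) × 1.149958 = 956.10 W/m².
Ratio Q̄_A / Q̄_B = 608.07 / 956.10 = 0.6360.

Q̄_A / Q̄_B ≈ 0.636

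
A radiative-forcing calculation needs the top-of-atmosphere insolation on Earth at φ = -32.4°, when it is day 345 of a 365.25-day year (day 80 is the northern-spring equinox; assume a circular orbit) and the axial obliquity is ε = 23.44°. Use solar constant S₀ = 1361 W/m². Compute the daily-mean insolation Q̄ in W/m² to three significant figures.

Solar longitude: λ_s = 360° × (345 − 80)/365.25 = 261.191°.
sin δ = sin 23.44° × sin 261.191° = -0.39310, so δ = -23.147°.
cos H₀ = −tan(-32.4°) tan(-23.147°) = -0.2713, H₀ = 1.8455 rad.
Bracket: H₀ sin φ sin δ + cos φ cos δ sin H₀ = 1.8455×-0.53583×-0.39310 + 0.84433×0.91950×0.96249 = 0.388726 + 0.747240 = 1.135966.
Q̄ = (S₀/π) × [bracket] = (1361/π) × 1.135966 = 492.1 W/m².

Q̄ ≈ 492 W/m²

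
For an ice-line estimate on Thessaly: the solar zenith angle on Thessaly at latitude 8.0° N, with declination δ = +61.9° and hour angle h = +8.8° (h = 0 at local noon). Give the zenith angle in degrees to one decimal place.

θ_z = 54.3°

cos θ_z = sin φ sin δ + cos φ cos δ cos h = 0.122768 + 0.460937 = 0.583705.
θ_z = arccos(0.583705) = 54.3°.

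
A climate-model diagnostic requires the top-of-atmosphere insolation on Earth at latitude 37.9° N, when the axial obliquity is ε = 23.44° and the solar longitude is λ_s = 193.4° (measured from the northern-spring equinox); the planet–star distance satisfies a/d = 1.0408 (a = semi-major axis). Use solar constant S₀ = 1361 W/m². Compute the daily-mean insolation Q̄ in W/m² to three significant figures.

Q̄ ≈ 328 W/m²

Solar declination: sin δ = sin ε · sin λ_s = sin 23.44° × sin 193.4° = -0.09219, so δ = -5.289°.
cos H₀ = −tan(+37.9°) tan(-5.289°) = 0.0721, H₀ = 1.4987 rad.
Bracket: H₀ sin φ sin δ + cos φ cos δ sin H₀ = 1.4987×0.61429×-0.09219 + 0.78908×0.99574×0.99740 = -0.084873 + 0.783676 = 0.698803.
Inverse-square distance factor (a/d)² = 1.0408² = 1.083265.
Q̄ = (S₀/π) × 1.083265 × [bracket] = (1361/π) × 1.083265 × 0.698803 = 327.9 W/m².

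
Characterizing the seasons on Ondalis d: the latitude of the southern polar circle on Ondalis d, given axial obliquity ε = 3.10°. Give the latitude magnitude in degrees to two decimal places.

The polar circle is the lowest latitude that experiences at least one full rotation of continuous darkness at the northern-summer solstice; it lies at |φ| = 90° − ε = 90° − 3.10° = 86.90°.

86.90°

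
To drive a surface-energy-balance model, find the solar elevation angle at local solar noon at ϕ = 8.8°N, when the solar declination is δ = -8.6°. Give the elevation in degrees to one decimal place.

72.6°

At local noon the hour angle is zero, so the zenith angle equals |ϕ − δ| = |+8.8° − (-8.600°)| = 17.400°.
Elevation = 90° − 17.400° = 72.6°.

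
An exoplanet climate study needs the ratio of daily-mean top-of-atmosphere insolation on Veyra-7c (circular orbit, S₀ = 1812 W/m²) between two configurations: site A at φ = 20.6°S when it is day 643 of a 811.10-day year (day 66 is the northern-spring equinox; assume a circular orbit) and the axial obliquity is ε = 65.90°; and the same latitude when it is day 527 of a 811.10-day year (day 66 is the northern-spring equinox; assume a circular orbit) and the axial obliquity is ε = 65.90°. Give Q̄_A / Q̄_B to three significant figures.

— Configuration A (φ=-20.6°):
Solar longitude: λ_s = 360° × (643 − 66)/811.10 = 256.097°.
sin δ = sin 65.90° × sin 256.097° = -0.88609, so δ = -62.386°.
cos H₀ = −tan(-20.6°) tan(-62.386°) = -0.7186, H₀ = 2.3725 rad.
Bracket: H₀ sin φ sin δ + cos φ cos δ sin H₀ = 2.3725×-0.35184×-0.88609 + 0.93606×0.46351×0.69547 = 0.739655 + 0.301746 = 1.041401.
Q̄ = (S₀/π) × [bracket] = (1812/π) × 1.041401 = 600.66 W/m².
— Configuration B (φ=-20.6°):
Solar longitude: λ_s = 360° × (527 − 66)/811.10 = 204.611°.
sin δ = sin 65.90° × sin 204.611° = -0.38015, so δ = -22.343°.
cos H₀ = −tan(-20.6°) tan(-22.343°) = -0.1545, H₀ = 1.7259 rad.
Bracket: H₀ sin φ sin δ + cos φ cos δ sin H₀ = 1.7259×-0.35184×-0.38015 + 0.93606×0.92492×0.98799 = 0.230843 + 0.855383 = 1.086226.
Q̄ = (S₀/π) × [bracket] = (1812/π) × 1.086226 = 626.51 W/m².
Ratio Q̄_A / Q̄_B = 600.66 / 626.51 = 0.9587.

Q̄_A / Q̄_B ≈ 0.959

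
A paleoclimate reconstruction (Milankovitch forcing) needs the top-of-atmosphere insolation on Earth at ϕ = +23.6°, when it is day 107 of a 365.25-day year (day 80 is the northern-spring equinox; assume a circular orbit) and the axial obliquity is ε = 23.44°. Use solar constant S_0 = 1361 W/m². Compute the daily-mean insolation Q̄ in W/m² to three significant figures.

Q̄ ≈ 440 W/m²

Solar longitude: L_s = 360° × (107 − 80)/365.25 = 26.612°.
sin δ = sin 23.44° × sin 26.612° = 0.17819, so δ = +10.264°.
cos h₀ = −tan(+23.6°) tan(+10.264°) = -0.0791, h₀ = 1.6500 rad.
Bracket: h₀ sin ϕ sin δ + cos ϕ cos δ sin h₀ = 1.6500×0.40035×0.17819 + 0.91636×0.98400×0.99687 = 0.117708 + 0.898876 = 1.016584.
Q̄ = (S_0/π) × [bracket] = (1361/π) × 1.016584 = 440.4 W/m².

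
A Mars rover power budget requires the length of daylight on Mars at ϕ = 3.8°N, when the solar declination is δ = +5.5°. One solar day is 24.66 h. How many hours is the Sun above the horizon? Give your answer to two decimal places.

12.38 h

cos h₀ = −tan ϕ · tan δ = −tan(+3.8°) × tan(+5.500°) = -0.0064, so h₀ = 1.5772 rad = 90.37°.
Daylight = 2h₀/(2π) × 24.66 h = (1.5772/π) × 24.66 = 12.38 h.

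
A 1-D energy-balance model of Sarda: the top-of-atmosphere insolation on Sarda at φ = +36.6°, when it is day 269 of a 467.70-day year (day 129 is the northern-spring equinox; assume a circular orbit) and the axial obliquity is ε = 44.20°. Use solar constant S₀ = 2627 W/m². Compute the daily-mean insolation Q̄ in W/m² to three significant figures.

Solar longitude: λ_s = 360° × (269 − 129)/467.70 = 107.761°.
sin δ = sin 44.20° × sin 107.761° = 0.66393, so δ = +41.601°.
cos H₀ = −tan(+36.6°) tan(+41.601°) = -0.6594, H₀ = 2.2908 rad.
Bracket: H₀ sin φ sin δ + cos φ cos δ sin H₀ = 2.2908×0.59622×0.66393 + 0.80282×0.74779×0.75181 = 0.906809 + 0.451342 = 1.358151.
Q̄ = (S₀/π) × [bracket] = (2627/π) × 1.358151 = 1136 W/m².

Q̄ ≈ 1.14e+03 W/m²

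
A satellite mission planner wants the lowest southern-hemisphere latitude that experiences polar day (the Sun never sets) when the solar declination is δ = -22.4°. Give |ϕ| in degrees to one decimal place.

Polar day requires cos h₀ = −tan ϕ tan δ ≤ −1, i.e. tan ϕ tan δ ≥ 1.
The boundary is |tan ϕ| · |tan δ| = 1, so |ϕ| = 90° − |δ| = 90° − 22.4° = 67.6° in the southern hemisphere.

|ϕ| = 67.6°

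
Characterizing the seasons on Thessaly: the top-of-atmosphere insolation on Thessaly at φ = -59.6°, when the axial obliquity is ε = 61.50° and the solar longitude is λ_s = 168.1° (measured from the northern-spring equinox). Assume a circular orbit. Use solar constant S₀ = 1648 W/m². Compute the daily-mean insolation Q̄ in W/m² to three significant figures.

Solar declination: sin δ = sin ε · sin λ_s = sin 61.50° × sin 168.1° = 0.18122, so δ = +10.441°.
cos H₀ = −tan(-59.6°) tan(+10.441°) = 0.3141, H₀ = 1.2513 rad.
Bracket: H₀ sin φ sin δ + cos φ cos δ sin H₀ = 1.2513×-0.86251×0.18122 + 0.50603×0.98344×0.94940 = -0.195583 + 0.472469 = 0.276886.
Q̄ = (S₀/π) × [bracket] = (1648/π) × 0.276886 = 145.2 W/m².

Q̄ ≈ 145 W/m²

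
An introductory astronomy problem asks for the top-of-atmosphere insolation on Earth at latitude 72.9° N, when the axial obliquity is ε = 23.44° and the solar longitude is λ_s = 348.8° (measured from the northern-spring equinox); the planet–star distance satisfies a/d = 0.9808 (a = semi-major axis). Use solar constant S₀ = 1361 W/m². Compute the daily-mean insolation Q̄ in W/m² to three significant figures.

Solar declination: sin δ = sin ε · sin λ_s = sin 23.44° × sin 348.8° = -0.07726, so δ = -4.431°.
cos H₀ = −tan(+72.9°) tan(-4.431°) = 0.2519, H₀ = 1.3161 rad.
Bracket: H₀ sin φ sin δ + cos φ cos δ sin H₀ = 1.3161×0.95579×-0.07726 + 0.29404×0.99701×0.96775 = -0.097187 + 0.283706 = 0.186519.
Inverse-square distance factor (a/d)² = 0.9808² = 0.961969.
Q̄ = (S₀/π) × 0.961969 × [bracket] = (1361/π) × 0.961969 × 0.186519 = 77.73 W/m².

Q̄ ≈ 77.7 W/m²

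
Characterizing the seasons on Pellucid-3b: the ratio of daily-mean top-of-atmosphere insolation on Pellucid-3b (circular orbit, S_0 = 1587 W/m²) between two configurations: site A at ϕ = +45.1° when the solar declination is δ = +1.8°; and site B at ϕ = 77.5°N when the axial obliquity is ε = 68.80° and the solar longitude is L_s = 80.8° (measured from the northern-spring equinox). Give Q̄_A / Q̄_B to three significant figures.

— Configuration A (ϕ=+45.1°):
cos h₀ = −tan(+45.1°) tan(+1.800°) = -0.0315, h₀ = 1.6023 rad.
Bracket: h₀ sin ϕ sin δ + cos ϕ cos δ sin h₀ = 1.6023×0.70834×0.03141 + 0.70587×0.99951×0.99950 = 0.035650 + 0.705171 = 0.740821.
Q̄ = (S_0/π) × [bracket] = (1587/π) × 0.740821 = 374.23 W/m².
— Configuration B (ϕ=+77.5°):
Solar declination: sin δ = sin ε · sin L_s = sin 68.80° × sin 80.8° = 0.92033, so δ = +66.974°.
cos h₀ = −tan(+77.5°) tan(+66.974°) = -10.6134 ≤ −1 ⇒ polar day, h₀ = π.
Bracket: h₀ sin ϕ sin δ + cos ϕ cos δ sin h₀ = 3.1416×0.97630×0.92033 + 0.21644×0.39114×0.00000 = 2.822785 + 0.000000 = 2.822785.
Q̄ = (S_0/π) × [bracket] = (1587/π) × 2.822785 = 1426.0 W/m².
Ratio Q̄_A / Q̄_B = 374.23 / 1426.0 = 0.2624.

Q̄_A / Q̄_B ≈ 0.262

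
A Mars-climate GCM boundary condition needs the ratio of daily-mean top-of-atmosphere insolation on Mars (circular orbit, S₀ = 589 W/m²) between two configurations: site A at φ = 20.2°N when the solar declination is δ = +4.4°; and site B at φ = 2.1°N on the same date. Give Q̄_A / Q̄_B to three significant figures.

Q̄_A / Q̄_B ≈ 0.977

— Configuration A (φ=+20.2°):
cos H₀ = −tan(+20.2°) tan(+4.400°) = -0.0283, H₀ = 1.5991 rad.
Bracket: H₀ sin φ sin δ + cos φ cos δ sin H₀ = 1.5991×0.34530×0.07672 + 0.93849×0.99705×0.99960 = 0.042362 + 0.935347 = 0.977709.
Q̄ = (S₀/π) × [bracket] = (589/π) × 0.977709 = 183.31 W/m².
— Configuration B (φ=+2.1°):
cos H₀ = −tan(+2.1°) tan(+4.400°) = -0.0028, H₀ = 1.5736 rad.
Bracket: H₀ sin φ sin δ + cos φ cos δ sin H₀ = 1.5736×0.03664×0.07672 + 0.99933×0.99705×1.00000 = 0.004423 + 0.996382 = 1.000805.
Q̄ = (S₀/π) × [bracket] = (589/π) × 1.000805 = 187.64 W/m².
Ratio Q̄_A / Q̄_B = 183.31 / 187.64 = 0.9769.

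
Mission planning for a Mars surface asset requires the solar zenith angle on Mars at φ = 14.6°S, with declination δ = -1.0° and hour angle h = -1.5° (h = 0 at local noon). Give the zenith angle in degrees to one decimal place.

θ_z = 13.7°

cos θ_z = sin φ sin δ + cos φ cos δ cos h = 0.004399 + 0.967230 = 0.971629.
θ_z = arccos(0.971629) = 13.7°.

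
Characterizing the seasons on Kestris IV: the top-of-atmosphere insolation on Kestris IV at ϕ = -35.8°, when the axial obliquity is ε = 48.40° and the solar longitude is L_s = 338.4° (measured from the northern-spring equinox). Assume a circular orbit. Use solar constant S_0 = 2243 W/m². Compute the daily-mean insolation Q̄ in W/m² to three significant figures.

Solar declination: sin δ = sin ε · sin L_s = sin 48.40° × sin 338.4° = -0.27528, so δ = -15.979°.
cos h₀ = −tan(-35.8°) tan(-15.979°) = -0.2065, h₀ = 1.7788 rad.
Bracket: h₀ sin ϕ sin δ + cos ϕ cos δ sin h₀ = 1.7788×-0.58496×-0.27528 + 0.81106×0.96136×0.97844 = 0.286436 + 0.762910 = 1.049346.
Q̄ = (S_0/π) × [bracket] = (2243/π) × 1.049346 = 749.2 W/m².

Q̄ ≈ 749 W/m²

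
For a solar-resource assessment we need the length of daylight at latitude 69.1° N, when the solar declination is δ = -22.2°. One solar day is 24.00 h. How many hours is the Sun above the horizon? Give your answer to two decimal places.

0.00 h

cos H₀ = −tan φ · tan δ = 1.0687 ≥ 1, so the Sun never rises (polar night) and H₀ = 0.
Daylight = 2H₀/(2π) × 24.00 h = (0.0000/π) × 24.00 = 0.00 h.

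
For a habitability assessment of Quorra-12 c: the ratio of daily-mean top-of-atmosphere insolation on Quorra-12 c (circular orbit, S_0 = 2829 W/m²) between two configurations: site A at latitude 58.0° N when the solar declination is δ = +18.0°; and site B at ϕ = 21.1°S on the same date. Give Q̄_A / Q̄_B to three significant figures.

Q̄_A / Q̄_B ≈ 1.37

— Configuration A (ϕ=+58.0°):
cos h₀ = −tan(+58.0°) tan(+18.000°) = -0.5200, h₀ = 2.1176 rad.
Bracket: h₀ sin ϕ sin δ + cos ϕ cos δ sin h₀ = 2.1176×0.84805×0.30902 + 0.52992×0.95106×0.85418 = 0.554948 + 0.430495 = 0.985443.
Q̄ = (S_0/π) × [bracket] = (2829/π) × 0.985443 = 887.39 W/m².
— Configuration B (ϕ=-21.1°):
cos h₀ = −tan(-21.1°) tan(+18.000°) = 0.1254, h₀ = 1.4451 rad.
Bracket: h₀ sin ϕ sin δ + cos ϕ cos δ sin h₀ = 1.4451×-0.36000×0.30902 + 0.93295×0.95106×0.99211 = -0.160763 + 0.880291 = 0.719528.
Q̄ = (S_0/π) × [bracket] = (2829/π) × 0.719528 = 647.93 W/m².
Ratio Q̄_A / Q̄_B = 887.39 / 647.93 = 1.370.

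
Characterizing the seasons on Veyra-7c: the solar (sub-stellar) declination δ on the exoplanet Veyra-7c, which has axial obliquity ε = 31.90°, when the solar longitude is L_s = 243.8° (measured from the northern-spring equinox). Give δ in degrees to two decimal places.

sin δ = sin ε · sin L_s = sin 31.90° × sin 243.8° = -0.474146.
δ = arcsin(-0.474146) = -28.30°.

δ = -28.30°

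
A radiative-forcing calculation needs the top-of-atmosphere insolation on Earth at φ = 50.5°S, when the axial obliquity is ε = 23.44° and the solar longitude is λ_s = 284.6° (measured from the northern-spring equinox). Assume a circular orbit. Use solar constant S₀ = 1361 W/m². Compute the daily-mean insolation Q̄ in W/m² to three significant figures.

Solar declination: sin δ = sin ε · sin λ_s = sin 23.44° × sin 284.6° = -0.38494, so δ = -22.640°.
cos H₀ = −tan(-50.5°) tan(-22.640°) = -0.5060, H₀ = 2.1013 rad.
Bracket: H₀ sin φ sin δ + cos φ cos δ sin H₀ = 2.1013×-0.77162×-0.38494 + 0.63608×0.92294×0.86255 = 0.624144 + 0.506372 = 1.130516.
Q̄ = (S₀/π) × [bracket] = (1361/π) × 1.130516 = 489.8 W/m².

Q̄ ≈ 490 W/m²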